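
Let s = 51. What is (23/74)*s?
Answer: 1173/74 ≈ 15.851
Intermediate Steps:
(23/74)*s = (23/74)*51 = 1173/74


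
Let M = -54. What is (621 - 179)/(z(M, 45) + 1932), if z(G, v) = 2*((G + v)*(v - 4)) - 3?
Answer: 442/1191 ≈ 0.37112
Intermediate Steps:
z(G, v) = -3 + 2*(-4 + v)*(G + v) (z(G, v) = 2*((G + v)*(-4 + v)) - 3 = 2*((-4 + v)*(G + v)) - 3 = 2*(-4 + v)*(G + v) - 3 = -3 + 2*(-4 + v)*(G + v))
(621 - 179)/(z(M, 45) + 1932) = (621 - 179)/((-3 - 8*(-54) - 8*45 + 2*45**2 + 2*(-54)*45) + 1932) = 442/((-3 + 432 - 360 + 2*2025 - 4860) + 1932) = 442/((-3 + 432 - 360 + 4050 - 4860) + 1932) = 442/(-741 + 1932) = 442/1191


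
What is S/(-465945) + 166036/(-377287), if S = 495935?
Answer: -52894694473/35158998243 ≈ -1.5044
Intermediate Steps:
S/(-465945) + 166036/(-377287) = 495935/(-465945) + 166036/(-377287) = 495935*(-1/465945) + 166036*(-1/377287) = -99187/93189 - 166036/377287 = -52894694473/35158998243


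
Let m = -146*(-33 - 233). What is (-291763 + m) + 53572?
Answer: -199355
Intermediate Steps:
m = 38836 (m = -146*(-266) = 38836)
(-291763 + m) + 53572 = (-291763 + 38836) + 53572 = -252927 + 53572 = -199355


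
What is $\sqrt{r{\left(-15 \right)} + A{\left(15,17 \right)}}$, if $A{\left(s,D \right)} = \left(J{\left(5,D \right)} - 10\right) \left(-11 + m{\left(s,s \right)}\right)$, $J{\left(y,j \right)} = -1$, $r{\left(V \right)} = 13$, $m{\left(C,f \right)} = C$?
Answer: $i \sqrt{31} \approx 5.5678 i$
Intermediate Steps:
$A{\left(s,D \right)} = 121 - 11 s$ ($A{\left(s,D \right)} = \left(-1 - 10\right) \left(-11 + s\right) = - 11 \left(-11 + s\right) = 121 - 11 s$)
$\sqrt{r{\left(-15 \right)} + A{\left(15,17 \right)}} = \sqrt{13 + \left(121 - 165\right)} = \sqrt{13 - 44} = \sqrt{-31} = i \sqrt{31}$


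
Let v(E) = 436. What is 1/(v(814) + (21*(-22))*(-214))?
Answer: 1/99304 ≈ 1.0070e-5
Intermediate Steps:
1/(v(814) + (21*(-22))*(-214)) = 1/(436 + (21*(-22))*(-214)) = 1/(436 - 462*(-214)) = 1/(436 + 98868) = 1/99304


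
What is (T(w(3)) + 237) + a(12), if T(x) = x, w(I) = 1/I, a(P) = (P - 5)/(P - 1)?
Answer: 7853/33 ≈ 237.97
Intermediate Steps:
a(P) = (-5 + P)/(-1 + P)
(T(w(3)) + 237) + a(12) = (1/3 + 237) + (-5 + 12)/(-1 + 12) = (⅓ + 237) + 7/11 = 712/3 + (1/11)*7 = 712/3 + 7/11 = 7853/33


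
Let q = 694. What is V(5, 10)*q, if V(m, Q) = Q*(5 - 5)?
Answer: 0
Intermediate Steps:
V(m, Q) = 0 (V(m, Q) = Q*0 = 0)
V(5, 10)*q = 0*694 = 0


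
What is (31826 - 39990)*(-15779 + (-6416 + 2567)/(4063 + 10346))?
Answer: 618731762480/4803 ≈ 1.2882e+8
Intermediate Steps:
(31826 - 39990)*(-15779 + (-6416 + 2567)/(4063 + 10346)) = -8164*(-15779 - 3849/14409) = -8164*(-15779 - 3849*1/14409) = -8164*(-15779 - 1283/4803) = -8164*(-75787820/4803) = 618731762480/4803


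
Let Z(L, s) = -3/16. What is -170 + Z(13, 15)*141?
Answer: -3143/16 ≈ -196.44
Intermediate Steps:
Z(L, s) = -3/16 (Z(L, s) = -3*1/16 = -3/16)
-170 + Z(13, 15)*141 = -170 - 3/16*141 = -170 - 423/16 = -3143/16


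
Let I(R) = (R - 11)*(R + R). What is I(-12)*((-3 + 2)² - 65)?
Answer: -35328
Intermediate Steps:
I(R) = 2*R*(-11 + R) (I(R) = (-11 + R)*(2*R) = 2*R*(-11 + R))
I(-12)*((-3 + 2)² - 65) = (2*(-12)*(-11 - 12))*((-3 + 2)² - 65) = (2*(-12)*(-23))*((-1)² - 65) = 552*(1 - 65) = 552*(-64) = -35328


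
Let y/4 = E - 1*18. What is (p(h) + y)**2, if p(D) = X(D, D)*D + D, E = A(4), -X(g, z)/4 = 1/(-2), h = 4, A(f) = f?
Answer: 1936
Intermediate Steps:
X(g, z) = 2 (X(g, z) = -4/(-2) = -4*(-1/2) = 2)
E = 4
p(D) = 3*D (p(D) = 2*D + D = 3*D)
y = -56 (y = 4*(4 - 1*18) = 4*(4 - 18) = 4*(-14) = -56)
(p(h) + y)**2 = (3*4 - 56)**2 = (12 - 56)**2 = (-44)**2 = 1936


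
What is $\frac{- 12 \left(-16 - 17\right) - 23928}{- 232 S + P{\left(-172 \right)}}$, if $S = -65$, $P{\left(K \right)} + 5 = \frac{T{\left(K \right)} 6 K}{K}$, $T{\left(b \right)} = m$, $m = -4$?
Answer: $- \frac{7844}{5017} \approx -1.5635$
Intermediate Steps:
$T{\left(b \right)} = -4$
$P{\left(K \right)} = -29$ ($P{\left(K \right)} = -5 + \frac{\left(-4\right) 6 K}{K} = -5 + \frac{\left(-24\right) K}{K} = -5 - 24 = -29$)
$\frac{- 12 \left(-16 - 17\right) - 23928}{- 232 S + P{\left(-172 \right)}} = \frac{- 12 \left(-16 - 17\right) - 23928}{\left(-232\right) \left(-65\right) - 29} = \frac{\left(-12\right) \left(-33\right) - 23928}{15080 - 29} = \frac{396 - 23928}{15051} = \left(-23532\right) \frac{1}{15051} = - \frac{7844}{5017}$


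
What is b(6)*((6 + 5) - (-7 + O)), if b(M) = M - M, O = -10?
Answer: 0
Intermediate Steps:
b(M) = 0
b(6)*((6 + 5) - (-7 + O)) = 0*((6 + 5) - (-7 - 10)) = 0*(11 - 1*(-17)) = 0*(11 + 17) = 0*28 = 0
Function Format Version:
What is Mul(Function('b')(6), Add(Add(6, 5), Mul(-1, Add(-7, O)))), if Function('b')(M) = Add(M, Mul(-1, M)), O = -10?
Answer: 0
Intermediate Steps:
Function('b')(M) = 0
Mul(Function('b')(6), Add(Add(6, 5), Mul(-1, Add(-7, O)))) = Mul(0, Add(Add(6, 5), Mul(-1, Add(-7, -10)))) = Mul(0, Add(11, Mul(-1, -17))) = Mul(0, Add(11, 17)) = Mul(0, 28) = 0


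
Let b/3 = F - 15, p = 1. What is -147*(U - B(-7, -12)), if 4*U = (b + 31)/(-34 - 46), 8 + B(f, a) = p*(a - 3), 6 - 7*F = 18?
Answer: -542367/160 ≈ -3389.8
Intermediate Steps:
F = -12/7 (F = 6/7 - ⅐*18 = 6/7 - 18/7 = -12/7 ≈ -1.7143)
b = -351/7 (b = 3*(-12/7 - 15) = 3*(-117/7) = -351/7 ≈ -50.143)
B(f, a) = -11 + a (B(f, a) = -8 + 1*(a - 3) = -8 + 1*(-3 + a) = -8 + (-3 + a) = -11 + a)
U = 67/1120 (U = ((-351/7 + 31)/(-34 - 46))/4 = (-134/7/(-80))/4 = (-134/7*(-1/80))/4 = (¼)*(67/280) = 67/1120 ≈ 0.059821)
-147*(U - B(-7, -12)) = -147*(67/1120 - (-11 - 12)) = -147*(67/1120 - 1*(-23)) = -147*(67/1120 + 23) = -147*25827/1120 = -542367/160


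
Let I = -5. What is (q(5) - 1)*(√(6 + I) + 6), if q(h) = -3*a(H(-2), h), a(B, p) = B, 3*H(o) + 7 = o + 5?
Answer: 21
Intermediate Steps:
H(o) = -⅔ + o/3 (H(o) = -7/3 + (o + 5)/3 = -7/3 + (5 + o)/3 = -7/3 + (5/3 + o/3) = -⅔ + o/3)
q(h) = 4 (q(h) = -3*(-⅔ + (⅓)*(-2)) = -3*(-⅔ - ⅔) = -3*(-4/3) = 4)
(q(5) - 1)*(√(6 + I) + 6) = (4 - 1)*(√(6 - 5) + 6) = 3*(√1 + 6) = 3*(1 + 6) = 3*7 = 21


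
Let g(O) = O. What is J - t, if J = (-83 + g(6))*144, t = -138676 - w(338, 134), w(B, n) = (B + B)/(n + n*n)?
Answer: 1154033798/9045 ≈ 1.2759e+5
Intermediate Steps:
w(B, n) = 2*B/(n + n²) (w(B, n) = (2*B)/(n + n²) = 2*B/(n + n²))
t = -1254324758/9045 (t = -138676 - 2*338/(134*(1 + 134)) = -138676 - 2*338/(134*135) = -138676 - 1*338/9045 = -138676 - 338/9045 = -1254324758/9045 ≈ -1.3868e+5)
J = -11088 (J = (-83 + 6)*144 = -77*144 = -11088)
J - t = -11088 - 1*(-1254324758/9045) = -11088 + 1254324758/9045 = 1154033798/9045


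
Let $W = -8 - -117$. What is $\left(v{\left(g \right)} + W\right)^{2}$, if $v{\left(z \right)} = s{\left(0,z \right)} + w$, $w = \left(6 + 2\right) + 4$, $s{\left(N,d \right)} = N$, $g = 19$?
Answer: $14641$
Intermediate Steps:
$w = 12$ ($w = 8 + 4 = 12$)
$v{\left(z \right)} = 12$ ($v{\left(z \right)} = 0 + 12 = 12$)
$W = 109$ ($W = -8 + 117 = 109$)
$\left(v{\left(g \right)} + W\right)^{2} = \left(12 + 109\right)^{2} = 121^{2} = 14641$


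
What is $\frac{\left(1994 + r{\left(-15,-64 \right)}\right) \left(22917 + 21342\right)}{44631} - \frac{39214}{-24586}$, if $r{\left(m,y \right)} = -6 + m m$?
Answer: $\frac{21138859964}{9625419} \approx 2196.1$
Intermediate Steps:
$r{\left(m,y \right)} = -6 + m^{2}$
$\frac{\left(1994 + r{\left(-15,-64 \right)}\right) \left(22917 + 21342\right)}{44631} - \frac{39214}{-24586} = \frac{\left(1994 - \left(6 - \left(-15\right)^{2}\right)\right) \left(22917 + 21342\right)}{44631} - \frac{39214}{-24586} = \left(1994 + \left(-6 + 225\right)\right) 44259 \cdot \frac{1}{44631} - - \frac{19607}{12293} = \left(1994 + 219\right) 44259 \cdot \frac{1}{44631} + \frac{19607}{12293} = 2213 \cdot 44259 \cdot \frac{1}{44631} + \frac{19607}{12293} = 97945167 \cdot \frac{1}{44631} + \frac{19607}{12293} = \frac{32648389}{14877} + \frac{19607}{12293} = \frac{21138859964}{9625419}$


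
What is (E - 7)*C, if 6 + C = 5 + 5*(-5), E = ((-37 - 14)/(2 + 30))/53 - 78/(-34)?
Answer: 1775111/14416 ≈ 123.13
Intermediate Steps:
E = 65277/28832 (E = -51/32*(1/53) - 78*(-1/34) = -51*1/32*(1/53) + 39/17 = -51/32*1/53 + 39/17 = -51/1696 + 39/17 = 65277/28832 ≈ 2.2640)
C = -26 (C = -6 + (5 + 5*(-5)) = -6 + (5 - 25) = -6 - 20 = -26)
(E - 7)*C = (65277/28832 - 7)*(-26) = -136547/28832*(-26) = 1775111/14416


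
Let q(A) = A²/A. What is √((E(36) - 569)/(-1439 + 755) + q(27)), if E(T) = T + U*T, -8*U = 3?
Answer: √1445102/228 ≈ 5.2725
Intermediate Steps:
U = -3/8 (U = -⅛*3 = -3/8 ≈ -0.37500)
E(T) = 5*T/8 (E(T) = T - 3*T/8 = 5*T/8)
q(A) = A
√((E(36) - 569)/(-1439 + 755) + q(27)) = √(((5/8)*36 - 569)/(-1439 + 755) + 27) = √((45/2 - 569)/(-684) + 27) = √(-1093/2*(-1/684) + 27) = √(1093/1368 + 27) = √(38029/1368) = √1445102/228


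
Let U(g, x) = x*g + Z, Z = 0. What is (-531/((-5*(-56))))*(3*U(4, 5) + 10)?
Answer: -531/4 ≈ -132.75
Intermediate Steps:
U(g, x) = g*x (U(g, x) = x*g + 0 = g*x + 0 = g*x)
(-531/((-5*(-56))))*(3*U(4, 5) + 10) = (-531/((-5*(-56))))*(3*(4*5) + 10) = (-531/280)*(3*20 + 10) = (-531*1/280)*(60 + 10) = -531/280*70 = -531/4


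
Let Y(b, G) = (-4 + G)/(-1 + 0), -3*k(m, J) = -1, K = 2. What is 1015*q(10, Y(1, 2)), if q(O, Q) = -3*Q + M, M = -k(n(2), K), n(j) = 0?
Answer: -19285/3 ≈ -6428.3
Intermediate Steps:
k(m, J) = ⅓ (k(m, J) = -⅓*(-1) = ⅓)
M = -⅓ (M = -1*⅓ = -⅓ ≈ -0.33333)
Y(b, G) = 4 - G (Y(b, G) = (-4 + G)/(-1) = (-4 + G)*(-1) = 4 - G)
q(O, Q) = -⅓ - 3*Q (q(O, Q) = -3*Q - ⅓ = -⅓ - 3*Q)
1015*q(10, Y(1, 2)) = 1015*(-⅓ - 3*(4 - 1*2)) = 1015*(-⅓ - 3*(4 - 2)) = 1015*(-⅓ - 3*2) = 1015*(-⅓ - 6) = 1015*(-19/3) = -19285/3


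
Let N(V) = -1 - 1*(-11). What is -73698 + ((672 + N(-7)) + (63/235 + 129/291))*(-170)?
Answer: -865110986/4559 ≈ -1.8976e+5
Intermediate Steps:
N(V) = 10 (N(V) = -1 + 11 = 10)
-73698 + ((672 + N(-7)) + (63/235 + 129/291))*(-170) = -73698 + ((672 + 10) + (63/235 + 129/291))*(-170) = -73698 + (682 + (63*(1/235) + 129*(1/291)))*(-170) = -73698 + (682 + (63/235 + 43/97))*(-170) = -73698 + (682 + 16216/22795)*(-170) = -73698 + (15562406/22795)*(-170) = -73698 - 529121804/4559 = -865110986/4559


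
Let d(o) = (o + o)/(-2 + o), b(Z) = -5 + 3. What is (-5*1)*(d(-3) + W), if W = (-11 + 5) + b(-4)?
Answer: 34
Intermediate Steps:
b(Z) = -2
W = -8 (W = (-11 + 5) - 2 = -6 - 2 = -8)
d(o) = 2*o/(-2 + o) (d(o) = (2*o)/(-2 + o) = 2*o/(-2 + o))
(-5*1)*(d(-3) + W) = (-5*1)*(2*(-3)/(-2 - 3) - 8) = -5*(2*(-3)/(-5) - 8) = -5*(2*(-3)*(-⅕) - 8) = -5*(6/5 - 8) = -5*(-34/5) = 34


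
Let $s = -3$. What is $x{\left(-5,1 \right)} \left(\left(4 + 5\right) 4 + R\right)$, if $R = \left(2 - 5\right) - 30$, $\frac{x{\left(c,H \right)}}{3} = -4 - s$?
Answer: $-9$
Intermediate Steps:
$x{\left(c,H \right)} = -3$ ($x{\left(c,H \right)} = 3 \left(-4 - -3\right) = 3 \left(-4 + 3\right) = 3 \left(-1\right) = -3$)
$R = -33$ ($R = -3 - 30 = -33$)
$x{\left(-5,1 \right)} \left(\left(4 + 5\right) 4 + R\right) = - 3 \left(\left(4 + 5\right) 4 - 33\right) = - 3 \left(9 \cdot 4 - 33\right) = - 3 \left(36 - 33\right) = \left(-3\right) 3 = -9$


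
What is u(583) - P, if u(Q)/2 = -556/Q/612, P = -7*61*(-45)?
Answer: -1713959063/89199 ≈ -19215.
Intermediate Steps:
P = 19215 (P = -427*(-45) = 19215)
u(Q) = -278/(153*Q) (u(Q) = 2*(-556/Q/612) = 2*(-556/Q*(1/612)) = 2*(-139/(153*Q)) = -278/(153*Q))
u(583) - P = -278/153/583 - 1*19215 = -278/153*1/583 - 19215 = -278/89199 - 19215 = -1713959063/89199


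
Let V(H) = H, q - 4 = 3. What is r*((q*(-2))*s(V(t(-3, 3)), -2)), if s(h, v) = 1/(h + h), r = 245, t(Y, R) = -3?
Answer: 1715/3 ≈ 571.67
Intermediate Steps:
q = 7 (q = 4 + 3 = 7)
s(h, v) = 1/(2*h)
r*((q*(-2))*s(V(t(-3, 3)), -2)) = 245*((7*(-2))*((1/2)/(-3))) = 245*(-7*(-1)/3) = 245*(-14*(-1/6)) = 245*(7/3) = 1715/3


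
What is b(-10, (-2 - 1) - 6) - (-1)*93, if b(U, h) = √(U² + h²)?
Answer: 93 + √181 ≈ 106.45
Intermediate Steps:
b(-10, (-2 - 1) - 6) - (-1)*93 = √((-10)² + ((-2 - 1) - 6)²) - (-1)*93 = √(100 + (-3 - 6)²) - 1*(-93) = √(100 + (-9)²) + 93 = √(100 + 81) + 93 = √181 + 93 = 93 + √181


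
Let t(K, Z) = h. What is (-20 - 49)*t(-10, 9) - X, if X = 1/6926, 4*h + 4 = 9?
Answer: -1194737/13852 ≈ -86.250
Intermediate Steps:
h = 5/4 (h = -1 + (¼)*9 = -1 + 9/4 = 5/4 ≈ 1.2500)
t(K, Z) = 5/4
X = 1/6926 ≈ 0.00014438
(-20 - 49)*t(-10, 9) - X = (-20 - 49)*(5/4) - 1*1/6926 = -69*5/4 - 1/6926 = -345/4 - 1/6926 = -1194737/13852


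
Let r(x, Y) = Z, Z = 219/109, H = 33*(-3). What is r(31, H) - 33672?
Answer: -3670029/109 ≈ -33670.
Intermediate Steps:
H = -99
Z = 219/109 (Z = 219*(1/109) = 219/109 ≈ 2.0092)
r(x, Y) = 219/109
r(31, H) - 33672 = 219/109 - 33672 = -3670029/109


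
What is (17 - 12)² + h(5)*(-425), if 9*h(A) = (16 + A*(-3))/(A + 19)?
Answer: 4975/216 ≈ 23.032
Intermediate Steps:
h(A) = (16 - 3*A)/(9*(19 + A)) (h(A) = ((16 + A*(-3))/(A + 19))/9 = ((16 - 3*A)/(19 + A))/9 = (16 - 3*A)/(9*(19 + A)))
(17 - 12)² + h(5)*(-425) = (17 - 12)² + ((16 - 3*5)/(9*(19 + 5)))*(-425) = 5² + ((⅑)*(16 - 15)/24)*(-425) = 25 + ((⅑)*(1/24)*1)*(-425) = 25 + (1/216)*(-425) = 25 - 425/216 = 4975/216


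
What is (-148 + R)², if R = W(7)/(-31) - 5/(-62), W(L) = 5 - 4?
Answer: 84143929/3844 ≈ 21890.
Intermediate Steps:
W(L) = 1
R = 3/62 (R = 1/(-31) - 5/(-62) = 1*(-1/31) - 5*(-1/62) = -1/31 + 5/62 = 3/62 ≈ 0.048387)
(-148 + R)² = (-148 + 3/62)² = (-9173/62)² = 84143929/3844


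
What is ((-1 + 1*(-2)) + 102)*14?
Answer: 1386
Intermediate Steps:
((-1 + 1*(-2)) + 102)*14 = ((-1 - 2) + 102)*14 = (-3 + 102)*14 = 99*14 = 1386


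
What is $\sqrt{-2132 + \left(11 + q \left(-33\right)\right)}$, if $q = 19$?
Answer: $2 i \sqrt{687} \approx 52.421 i$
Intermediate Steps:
$\sqrt{-2132 + \left(11 + q \left(-33\right)\right)} = \sqrt{-2132 + \left(11 + 19 \left(-33\right)\right)} = \sqrt{-2132 + \left(11 - 627\right)} = \sqrt{-2132 - 616} = \sqrt{-2748} = 2 i \sqrt{687}$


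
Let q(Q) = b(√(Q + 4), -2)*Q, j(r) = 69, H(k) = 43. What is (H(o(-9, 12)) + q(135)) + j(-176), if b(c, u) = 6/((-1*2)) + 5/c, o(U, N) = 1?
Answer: -293 + 675*√139/139 ≈ -235.75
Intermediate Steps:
b(c, u) = -3 + 5/c (b(c, u) = 6/(-2) + 5/c = 6*(-½) + 5/c = -3 + 5/c)
q(Q) = Q*(-3 + 5/√(4 + Q)) (q(Q) = (-3 + 5/(√(Q + 4)))*Q = (-3 + 5/(√(4 + Q)))*Q = (-3 + 5/√(4 + Q))*Q = Q*(-3 + 5/√(4 + Q)))
(H(o(-9, 12)) + q(135)) + j(-176) = (43 + (-3*135 + 5*135/√(4 + 135))) + 69 = (43 + (-405 + 5*135/√139)) + 69 = (43 + (-405 + 5*135*(√139/139))) + 69 = (43 + (-405 + 675*√139/139)) + 69 = (-362 + 675*√139/139) + 69 = -293 + 675*√139/139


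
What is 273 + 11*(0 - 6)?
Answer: 207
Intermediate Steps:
273 + 11*(0 - 6) = 273 + 11*(-6) = 273 - 66 = 207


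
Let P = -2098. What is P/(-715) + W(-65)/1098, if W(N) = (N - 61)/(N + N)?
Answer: 256033/87230 ≈ 2.9352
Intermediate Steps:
W(N) = (-61 + N)/(2*N) (W(N) = (-61 + N)/((2*N)) = (-61 + N)*(1/(2*N)) = (-61 + N)/(2*N))
P/(-715) + W(-65)/1098 = -2098/(-715) + ((½)*(-61 - 65)/(-65))/1098 = -2098*(-1/715) + ((½)*(-1/65)*(-126))*(1/1098) = 2098/715 + (63/65)*(1/1098) = 2098/715 + 7/7930 = 256033/87230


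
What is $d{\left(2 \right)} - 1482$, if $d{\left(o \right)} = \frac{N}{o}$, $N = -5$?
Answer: $- \frac{2969}{2} \approx -1484.5$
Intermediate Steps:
$d{\left(o \right)} = - \frac{5}{o}$
$d{\left(2 \right)} - 1482 = - \frac{5}{2} - 1482 = - \frac{2969}{2}$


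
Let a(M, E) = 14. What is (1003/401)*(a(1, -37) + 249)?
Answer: 263789/401 ≈ 657.83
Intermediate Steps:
(1003/401)*(a(1, -37) + 249) = (1003/401)*(14 + 249) = (1003*(1/401))*263 = (1003/401)*263 = 263789/401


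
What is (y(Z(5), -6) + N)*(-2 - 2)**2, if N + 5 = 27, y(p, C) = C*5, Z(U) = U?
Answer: -128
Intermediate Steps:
y(p, C) = 5*C
N = 22 (N = -5 + 27 = 22)
(y(Z(5), -6) + N)*(-2 - 2)**2 = (5*(-6) + 22)*(-2 - 2)**2 = (-30 + 22)*(-4)**2 = -8*16 = -128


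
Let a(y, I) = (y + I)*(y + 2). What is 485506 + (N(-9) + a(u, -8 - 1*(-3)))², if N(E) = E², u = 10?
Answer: 505387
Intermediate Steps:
a(y, I) = (2 + y)*(I + y) (a(y, I) = (I + y)*(2 + y) = (2 + y)*(I + y))
485506 + (N(-9) + a(u, -8 - 1*(-3)))² = 485506 + ((-9)² + (10² + 2*(-8 - 1*(-3)) + 2*10 + (-8 - 1*(-3))*10))² = 485506 + (81 + (100 + 2*(-8 + 3) + 20 + (-8 + 3)*10))² = 485506 + (81 + (100 + 2*(-5) + 20 - 5*10))² = 485506 + (81 + (100 - 10 + 20 - 50))² = 485506 + (81 + 60)² = 485506 + 141² = 485506 + 19881 = 505387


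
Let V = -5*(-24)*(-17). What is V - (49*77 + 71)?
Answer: -5884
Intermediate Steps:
V = -2040 (V = 120*(-17) = -2040)
V - (49*77 + 71) = -2040 - (49*77 + 71) = -2040 - (3773 + 71) = -2040 - 1*3844 = -2040 - 3844 = -5884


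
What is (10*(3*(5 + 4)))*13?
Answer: 3510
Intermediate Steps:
(10*(3*(5 + 4)))*13 = (10*(3*9))*13 = (10*27)*13 = 270*13 = 3510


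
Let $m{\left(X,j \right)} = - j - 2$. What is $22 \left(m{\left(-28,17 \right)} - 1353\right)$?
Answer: $-30184$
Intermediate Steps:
$m{\left(X,j \right)} = -2 - j$
$22 \left(m{\left(-28,17 \right)} - 1353\right) = 22 \left(\left(-2 - 17\right) - 1353\right) = 22 \left(-19 - 1353\right) = 22 \left(-1372\right) = -30184$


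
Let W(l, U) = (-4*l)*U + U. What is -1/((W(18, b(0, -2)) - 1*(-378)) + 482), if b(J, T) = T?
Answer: -1/1002 ≈ -0.00099800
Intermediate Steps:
W(l, U) = U - 4*U*l (W(l, U) = -4*U*l + U = U - 4*U*l)
-1/((W(18, b(0, -2)) - 1*(-378)) + 482) = -1/((-2*(1 - 4*18) - 1*(-378)) + 482) = -1/((-2*(1 - 72) + 378) + 482) = -1/((-2*(-71) + 378) + 482) = -1/((142 + 378) + 482) = -1/(520 + 482) = -1/1002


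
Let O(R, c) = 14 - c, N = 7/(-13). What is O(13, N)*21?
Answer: 3969/13 ≈ 305.31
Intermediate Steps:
N = -7/13 (N = 7*(-1/13) = -7/13 ≈ -0.53846)
O(13, N)*21 = (14 - 1*(-7/13))*21 = (14 + 7/13)*21 = (189/13)*21 = 3969/13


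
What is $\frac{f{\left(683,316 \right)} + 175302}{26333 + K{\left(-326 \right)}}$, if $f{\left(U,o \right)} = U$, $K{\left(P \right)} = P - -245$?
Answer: $\frac{175985}{26252} \approx 6.7037$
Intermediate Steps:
$K{\left(P \right)} = 245 + P$ ($K{\left(P \right)} = P + 245 = 245 + P$)
$\frac{f{\left(683,316 \right)} + 175302}{26333 + K{\left(-326 \right)}} = \frac{683 + 175302}{26333 + \left(245 - 326\right)} = \frac{175985}{26333 - 81} = \frac{175985}{26252}$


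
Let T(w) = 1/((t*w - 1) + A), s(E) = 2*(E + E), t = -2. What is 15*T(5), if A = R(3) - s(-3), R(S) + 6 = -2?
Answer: -15/7 ≈ -2.1429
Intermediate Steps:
s(E) = 4*E (s(E) = 2*(2*E) = 4*E)
R(S) = -8 (R(S) = -6 - 2 = -8)
A = 4 (A = -8 - 4*(-3) = -8 - 1*(-12) = -8 + 12 = 4)
T(w) = 1/(3 - 2*w) (T(w) = 1/((-2*w - 1) + 4) = 1/((-1 - 2*w) + 4) = 1/(3 - 2*w))
15*T(5) = 15*(-1/(-3 + 2*5)) = 15*(-1/(-3 + 10)) = 15*(-1/7) = 15*(-1*⅐) = 15*(-⅐) = -15/7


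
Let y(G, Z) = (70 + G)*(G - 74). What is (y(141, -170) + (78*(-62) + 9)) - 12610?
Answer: -3300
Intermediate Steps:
y(G, Z) = (-74 + G)*(70 + G) (y(G, Z) = (70 + G)*(-74 + G) = (-74 + G)*(70 + G))
(y(141, -170) + (78*(-62) + 9)) - 12610 = ((-5180 + 141² - 4*141) + (78*(-62) + 9)) - 12610 = ((-5180 + 19881 - 564) + (-4836 + 9)) - 12610 = (14137 - 4827) - 12610 = 9310 - 12610 = -3300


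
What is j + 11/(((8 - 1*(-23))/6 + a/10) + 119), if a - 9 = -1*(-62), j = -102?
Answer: -18243/179 ≈ -101.92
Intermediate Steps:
a = 71 (a = 9 - 1*(-62) = 9 + 62 = 71)
j + 11/(((8 - 1*(-23))/6 + a/10) + 119) = -102 + 11/(((8 - 1*(-23))/6 + 71/10) + 119) = -102 + 11/(((8 + 23)*(1/6) + 71*(1/10)) + 119) = -102 + 11/((31*(1/6) + 71/10) + 119) = -102 + 11/((31/6 + 71/10) + 119) = -102 + 11/(184/15 + 119) = -102 + 11/(1969/15) = -102 + (15/1969)*11 = -102 + 15/179 = -18243/179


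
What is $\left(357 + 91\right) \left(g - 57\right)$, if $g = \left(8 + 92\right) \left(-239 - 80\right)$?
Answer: $-14316736$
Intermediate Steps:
$g = -31900$ ($g = 100 \left(-319\right) = -31900$)
$\left(357 + 91\right) \left(g - 57\right) = \left(357 + 91\right) \left(-31900 - 57\right) = 448 \left(-31957\right) = -14316736$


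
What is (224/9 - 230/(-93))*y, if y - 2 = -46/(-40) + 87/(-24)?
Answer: -72523/5580 ≈ -12.997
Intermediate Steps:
y = -19/40 (y = 2 + (-46/(-40) + 87/(-24)) = 2 + (-46*(-1/40) + 87*(-1/24)) = 2 + (23/20 - 29/8) = 2 - 99/40 = -19/40 ≈ -0.47500)
(224/9 - 230/(-93))*y = (224/9 - 230/(-93))*(-19/40) = (224*(1/9) - 230*(-1/93))*(-19/40) = (224/9 + 230/93)*(-19/40) = (7634/279)*(-19/40) = -72523/5580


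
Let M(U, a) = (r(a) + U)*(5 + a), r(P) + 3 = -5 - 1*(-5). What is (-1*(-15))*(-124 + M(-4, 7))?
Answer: -3120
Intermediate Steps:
r(P) = -3 (r(P) = -3 + (-5 - 1*(-5)) = -3 + (-5 + 5) = -3 + 0 = -3)
M(U, a) = (-3 + U)*(5 + a)
(-1*(-15))*(-124 + M(-4, 7)) = (-1*(-15))*(-124 + (-15 - 3*7 + 5*(-4) - 4*7)) = 15*(-124 + (-15 - 21 - 20 - 28)) = 15*(-124 - 84) = 15*(-208) = -3120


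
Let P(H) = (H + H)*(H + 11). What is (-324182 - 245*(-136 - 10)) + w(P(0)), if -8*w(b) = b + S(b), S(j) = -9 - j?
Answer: -2307287/8 ≈ -2.8841e+5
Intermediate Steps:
P(H) = 2*H*(11 + H) (P(H) = (2*H)*(11 + H) = 2*H*(11 + H))
w(b) = 9/8 (w(b) = -(b + (-9 - b))/8 = -⅛*(-9) = 9/8)
(-324182 - 245*(-136 - 10)) + w(P(0)) = (-324182 - 245*(-136 - 10)) + 9/8 = (-324182 - 245*(-146)) + 9/8 = (-324182 + 35770) + 9/8 = -288412 + 9/8 = -2307287/8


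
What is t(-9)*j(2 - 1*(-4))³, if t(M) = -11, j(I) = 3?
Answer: -297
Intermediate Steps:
t(-9)*j(2 - 1*(-4))³ = -11*3³ = -11*27 = -297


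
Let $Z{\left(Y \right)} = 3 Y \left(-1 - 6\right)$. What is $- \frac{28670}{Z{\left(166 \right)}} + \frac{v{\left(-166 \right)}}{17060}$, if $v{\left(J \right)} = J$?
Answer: $\frac{122132881}{14867790} \approx 8.2146$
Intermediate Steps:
$Z{\left(Y \right)} = - 21 Y$ ($Z{\left(Y \right)} = 3 Y \left(-7\right) = - 21 Y$)
$- \frac{28670}{Z{\left(166 \right)}} + \frac{v{\left(-166 \right)}}{17060} = - \frac{28670}{\left(-21\right) 166} - \frac{166}{17060} = - \frac{28670}{-3486} - \frac{83}{8530} = \left(-28670\right) \left(- \frac{1}{3486}\right) - \frac{83}{8530} = \frac{14335}{1743} - \frac{83}{8530} = \frac{122132881}{14867790}$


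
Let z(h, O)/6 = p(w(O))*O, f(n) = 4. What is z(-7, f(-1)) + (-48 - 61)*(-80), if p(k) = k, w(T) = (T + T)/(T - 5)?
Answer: 8528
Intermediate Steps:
w(T) = 2*T/(-5 + T) (w(T) = (2*T)/(-5 + T) = 2*T/(-5 + T))
z(h, O) = 12*O**2/(-5 + O) (z(h, O) = 6*((2*O/(-5 + O))*O) = 6*(2*O**2/(-5 + O)) = 12*O**2/(-5 + O))
z(-7, f(-1)) + (-48 - 61)*(-80) = 12*4**2/(-5 + 4) + (-48 - 61)*(-80) = 12*16/(-1) - 109*(-80) = 12*16*(-1) + 8720 = -192 + 8720 = 8528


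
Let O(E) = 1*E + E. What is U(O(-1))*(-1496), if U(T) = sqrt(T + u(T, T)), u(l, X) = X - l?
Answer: -1496*I*sqrt(2) ≈ -2115.7*I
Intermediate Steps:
O(E) = 2*E (O(E) = E + E = 2*E)
U(T) = sqrt(T) (U(T) = sqrt(T + (T - T)) = sqrt(T + 0) = sqrt(T))
U(O(-1))*(-1496) = sqrt(2*(-1))*(-1496) = sqrt(-2)*(-1496) = (I*sqrt(2))*(-1496) = -1496*I*sqrt(2)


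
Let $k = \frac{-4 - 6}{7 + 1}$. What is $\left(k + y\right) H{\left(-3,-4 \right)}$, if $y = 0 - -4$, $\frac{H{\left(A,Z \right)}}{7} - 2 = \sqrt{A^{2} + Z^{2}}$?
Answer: $\frac{539}{4} \approx 134.75$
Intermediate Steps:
$H{\left(A,Z \right)} = 14 + 7 \sqrt{A^{2} + Z^{2}}$
$y = 4$ ($y = 0 + 4 = 4$)
$k = - \frac{5}{4}$ ($k = - \frac{10}{8} = \left(-10\right) \frac{1}{8} = - \frac{5}{4} \approx -1.25$)
$\left(k + y\right) H{\left(-3,-4 \right)} = \left(- \frac{5}{4} + 4\right) \left(14 + 7 \sqrt{\left(-3\right)^{2} + \left(-4\right)^{2}}\right) = \frac{11 \left(14 + 7 \sqrt{9 + 16}\right)}{4} = \frac{11 \left(14 + 7 \sqrt{25}\right)}{4} = \frac{11 \left(14 + 7 \cdot 5\right)}{4} = \frac{11 \left(14 + 35\right)}{4} = \frac{11}{4} \cdot 49 = \frac{539}{4}$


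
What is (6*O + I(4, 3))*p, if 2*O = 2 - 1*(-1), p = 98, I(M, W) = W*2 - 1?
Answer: 1372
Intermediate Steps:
I(M, W) = -1 + 2*W (I(M, W) = 2*W - 1 = -1 + 2*W)
O = 3/2 (O = (2 - 1*(-1))/2 = (2 + 1)/2 = (1/2)*3 = 3/2 ≈ 1.5000)
(6*O + I(4, 3))*p = (6*(3/2) + (-1 + 2*3))*98 = (9 + (-1 + 6))*98 = (9 + 5)*98 = 14*98 = 1372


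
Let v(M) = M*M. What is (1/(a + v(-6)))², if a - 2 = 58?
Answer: 1/9216 ≈ 0.00010851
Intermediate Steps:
a = 60 (a = 2 + 58 = 60)
v(M) = M²
(1/(a + v(-6)))² = (1/(60 + (-6)²))² = (1/(60 + 36))² = (1/96)² = 1/9216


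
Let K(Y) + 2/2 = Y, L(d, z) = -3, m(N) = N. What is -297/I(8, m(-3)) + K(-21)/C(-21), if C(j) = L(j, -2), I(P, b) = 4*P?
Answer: -187/96 ≈ -1.9479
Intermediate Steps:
K(Y) = -1 + Y
C(j) = -3
-297/I(8, m(-3)) + K(-21)/C(-21) = -297/(4*8) + (-1 - 21)/(-3) = -297/32 - 22*(-⅓) = -297*1/32 + 22/3 = -297/32 + 22/3 = -187/96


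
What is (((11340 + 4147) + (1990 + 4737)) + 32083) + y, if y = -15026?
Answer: 39271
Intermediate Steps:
(((11340 + 4147) + (1990 + 4737)) + 32083) + y = (((11340 + 4147) + (1990 + 4737)) + 32083) - 15026 = ((15487 + 6727) + 32083) - 15026 = (22214 + 32083) - 15026 = 54297 - 15026 = 39271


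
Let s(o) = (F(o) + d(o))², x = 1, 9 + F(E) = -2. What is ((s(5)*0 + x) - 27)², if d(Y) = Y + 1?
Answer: 676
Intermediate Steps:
F(E) = -11 (F(E) = -9 - 2 = -11)
d(Y) = 1 + Y
s(o) = (-10 + o)² (s(o) = (-11 + (1 + o))² = (-10 + o)²)
((s(5)*0 + x) - 27)² = (((-10 + 5)²*0 + 1) - 27)² = (((-5)²*0 + 1) - 27)² = ((25*0 + 1) - 27)² = ((0 + 1) - 27)² = (1 - 27)² = (-26)² = 676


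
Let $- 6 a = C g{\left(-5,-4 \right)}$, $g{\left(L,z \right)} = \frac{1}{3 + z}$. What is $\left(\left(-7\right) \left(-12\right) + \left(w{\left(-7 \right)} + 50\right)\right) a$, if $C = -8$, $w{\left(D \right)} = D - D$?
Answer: $- \frac{536}{3} \approx -178.67$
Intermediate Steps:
$w{\left(D \right)} = 0$
$a = - \frac{4}{3}$ ($a = - \frac{\left(-8\right) \frac{1}{3 - 4}}{6} = - \frac{\left(-8\right) \frac{1}{-1}}{6} = - \frac{\left(-8\right) \left(-1\right)}{6} = \left(- \frac{1}{6}\right) 8 = - \frac{4}{3} \approx -1.3333$)
$\left(\left(-7\right) \left(-12\right) + \left(w{\left(-7 \right)} + 50\right)\right) a = \left(\left(-7\right) \left(-12\right) + \left(0 + 50\right)\right) \left(- \frac{4}{3}\right) = \left(84 + 50\right) \left(- \frac{4}{3}\right) = 134 \left(- \frac{4}{3}\right) = - \frac{536}{3}$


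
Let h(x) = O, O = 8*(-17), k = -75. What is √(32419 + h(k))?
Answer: 3*√3587 ≈ 179.67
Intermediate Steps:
O = -136
h(x) = -136
√(32419 + h(k)) = √(32419 - 136) = √32283 = 3*√3587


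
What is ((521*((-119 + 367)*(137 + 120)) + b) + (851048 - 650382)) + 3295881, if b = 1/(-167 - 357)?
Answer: 19232373571/524 ≈ 3.6703e+7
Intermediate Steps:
b = -1/524 (b = 1/(-524) = -1/524 ≈ -0.0019084)
((521*((-119 + 367)*(137 + 120)) + b) + (851048 - 650382)) + 3295881 = ((521*((-119 + 367)*(137 + 120)) - 1/524) + (851048 - 650382)) + 3295881 = ((521*(248*257) - 1/524) + 200666) + 3295881 = ((521*63736 - 1/524) + 200666) + 3295881 = ((33206456 - 1/524) + 200666) + 3295881 = (17400182943/524 + 200666) + 3295881 = 17505331927/524 + 3295881 = 19232373571/524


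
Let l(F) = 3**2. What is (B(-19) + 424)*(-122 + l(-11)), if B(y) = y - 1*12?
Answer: -44409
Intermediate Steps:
B(y) = -12 + y (B(y) = y - 12 = -12 + y)
l(F) = 9
(B(-19) + 424)*(-122 + l(-11)) = ((-12 - 19) + 424)*(-122 + 9) = (-31 + 424)*(-113) = 393*(-113) = -44409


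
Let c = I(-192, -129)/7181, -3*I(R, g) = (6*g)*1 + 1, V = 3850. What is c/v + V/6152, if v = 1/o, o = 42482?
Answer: 101052960811/66266268 ≈ 1525.0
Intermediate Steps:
v = 1/42482 ≈ 2.3539e-5
I(R, g) = -1/3 - 2*g (I(R, g) = -((6*g)*1 + 1)/3 = -(6*g + 1)/3 = -(1 + 6*g)/3 = -1/3 - 2*g)
c = 773/21543 (c = (-1/3 - 2*(-129))/7181 = (-1/3 + 258)*(1/7181) = (773/3)*(1/7181) = 773/21543 ≈ 0.035882)
c/v + V/6152 = 773/(21543*(1/42482)) + 3850/6152 = (773/21543)*42482 + 3850*(1/6152) = 32838586/21543 + 1925/3076 = 101052960811/66266268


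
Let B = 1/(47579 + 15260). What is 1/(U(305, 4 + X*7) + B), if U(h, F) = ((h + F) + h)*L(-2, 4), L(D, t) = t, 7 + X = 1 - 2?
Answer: 62839/140256649 ≈ 0.00044803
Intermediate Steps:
X = -8 (X = -7 + (1 - 2) = -7 - 1 = -8)
B = 1/62839 ≈ 1.5914e-5
U(h, F) = 4*F + 8*h (U(h, F) = ((h + F) + h)*4 = ((F + h) + h)*4 = (F + 2*h)*4 = 4*F + 8*h)
1/(U(305, 4 + X*7) + B) = 1/((4*(4 - 8*7) + 8*305) + 1/62839) = 1/((4*(4 - 56) + 2440) + 1/62839) = 1/((4*(-52) + 2440) + 1/62839) = 1/((-208 + 2440) + 1/62839) = 1/(2232 + 1/62839) = 1/(140256649/62839) = 62839/140256649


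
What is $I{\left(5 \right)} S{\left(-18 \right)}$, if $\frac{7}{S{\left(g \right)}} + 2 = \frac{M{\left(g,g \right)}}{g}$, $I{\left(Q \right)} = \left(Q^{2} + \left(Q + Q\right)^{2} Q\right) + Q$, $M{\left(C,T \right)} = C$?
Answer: $-3710$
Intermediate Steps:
$I{\left(Q \right)} = Q + Q^{2} + 4 Q^{3}$ ($I{\left(Q \right)} = \left(Q^{2} + \left(2 Q\right)^{2} Q\right) + Q = \left(Q^{2} + 4 Q^{2} Q\right) + Q = \left(Q^{2} + 4 Q^{3}\right) + Q = Q + Q^{2} + 4 Q^{3}$)
$S{\left(g \right)} = -7$ ($S{\left(g \right)} = \frac{7}{-2 + \frac{g}{g}} = \frac{7}{-2 + 1} = \frac{7}{-1} = 7 \left(-1\right) = -7$)
$I{\left(5 \right)} S{\left(-18 \right)} = 5 \left(1 + 5 + 4 \cdot 5^{2}\right) \left(-7\right) = 5 \left(1 + 5 + 4 \cdot 25\right) \left(-7\right) = 5 \left(1 + 5 + 100\right) \left(-7\right) = 5 \cdot 106 \left(-7\right) = 530 \left(-7\right) = -3710$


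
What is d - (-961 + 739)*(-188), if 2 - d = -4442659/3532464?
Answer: -11339954609/271728 ≈ -41733.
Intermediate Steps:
d = 885199/271728 (d = 2 - (-4442659)/3532464 = 2 - 1*(-341743/271728) = 2 + 341743/271728 = 885199/271728 ≈ 3.2577)
d - (-961 + 739)*(-188) = 885199/271728 - (-961 + 739)*(-188) = 885199/271728 - (-222)*(-188) = 885199/271728 - 1*41736 = 885199/271728 - 41736 = -11339954609/271728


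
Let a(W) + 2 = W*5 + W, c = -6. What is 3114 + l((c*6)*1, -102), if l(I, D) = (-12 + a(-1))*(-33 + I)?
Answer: 4494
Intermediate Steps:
a(W) = -2 + 6*W (a(W) = -2 + (W*5 + W) = -2 + (5*W + W) = -2 + 6*W)
l(I, D) = 660 - 20*I (l(I, D) = (-12 + (-2 + 6*(-1)))*(-33 + I) = (-12 + (-2 - 6))*(-33 + I) = (-12 - 8)*(-33 + I) = -20*(-33 + I) = 660 - 20*I)
3114 + l((c*6)*1, -102) = 3114 + (660 - 20*(-6*6)) = 3114 + (660 - (-720)) = 3114 + (660 - 20*(-36)) = 3114 + (660 + 720) = 3114 + 1380 = 4494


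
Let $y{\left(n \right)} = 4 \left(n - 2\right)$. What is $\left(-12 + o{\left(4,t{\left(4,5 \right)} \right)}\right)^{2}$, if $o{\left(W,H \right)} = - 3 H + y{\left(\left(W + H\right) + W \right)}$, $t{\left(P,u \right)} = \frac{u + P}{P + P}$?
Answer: $\frac{11025}{64} \approx 172.27$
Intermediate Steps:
$t{\left(P,u \right)} = \frac{P + u}{2 P}$
$y{\left(n \right)} = -8 + 4 n$ ($y{\left(n \right)} = 4 \left(-2 + n\right) = -8 + 4 n$)
$o{\left(W,H \right)} = -8 + H + 8 W$ ($o{\left(W,H \right)} = - 3 H + \left(-8 + 4 \left(\left(W + H\right) + W\right)\right) = - 3 H + \left(-8 + 4 \left(\left(H + W\right) + W\right)\right) = - 3 H + \left(-8 + 4 \left(H + 2 W\right)\right) = - 3 H - \left(8 - 8 W - 4 H\right) = - 3 H + \left(-8 + 4 H + 8 W\right) = -8 + H + 8 W$)
$\left(-12 + o{\left(4,t{\left(4,5 \right)} \right)}\right)^{2} = \left(-12 + \left(-8 + \frac{4 + 5}{2 \cdot 4} + 8 \cdot 4\right)\right)^{2} = \left(-12 + \left(-8 + \frac{1}{2} \cdot \frac{1}{4} \cdot 9 + 32\right)\right)^{2} = \left(-12 + \left(-8 + \frac{9}{8} + 32\right)\right)^{2} = \left(-12 + \frac{201}{8}\right)^{2} = \left(\frac{105}{8}\right)^{2} = \frac{11025}{64}$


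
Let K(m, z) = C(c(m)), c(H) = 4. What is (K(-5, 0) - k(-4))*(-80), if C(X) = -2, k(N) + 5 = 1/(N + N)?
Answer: -250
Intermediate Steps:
k(N) = -5 + 1/(2*N) (k(N) = -5 + 1/(N + N) = -5 + 1/(2*N))
K(m, z) = -2
(K(-5, 0) - k(-4))*(-80) = (-2 - (-5 + (½)/(-4)))*(-80) = (-2 - (-5 + (½)*(-¼)))*(-80) = (-2 - (-5 - ⅛))*(-80) = (-2 - 1*(-41/8))*(-80) = (-2 + 41/8)*(-80) = (25/8)*(-80) = -250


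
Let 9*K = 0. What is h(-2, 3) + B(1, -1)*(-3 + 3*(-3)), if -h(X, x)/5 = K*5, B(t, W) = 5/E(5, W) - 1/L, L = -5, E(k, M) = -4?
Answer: 63/5 ≈ 12.600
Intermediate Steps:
K = 0 (K = (⅑)*0 = 0)
B(t, W) = -21/20 (B(t, W) = 5/(-4) - 1/(-5) = 5*(-¼) - 1*(-⅕) = -5/4 + ⅕ = -21/20)
h(X, x) = 0 (h(X, x) = -0*5 = -5*0 = 0)
h(-2, 3) + B(1, -1)*(-3 + 3*(-3)) = 0 - 21*(-3 + 3*(-3))/20 = 0 - 21*(-3 - 9)/20 = 0 - 21/20*(-12) = 0 + 63/5 = 63/5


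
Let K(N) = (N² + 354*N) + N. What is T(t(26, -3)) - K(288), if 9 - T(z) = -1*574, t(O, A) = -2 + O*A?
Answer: -184601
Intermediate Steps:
t(O, A) = -2 + A*O
K(N) = N² + 355*N
T(z) = 583 (T(z) = 9 - (-1)*574 = 9 - 1*(-574) = 9 + 574 = 583)
T(t(26, -3)) - K(288) = 583 - 288*(355 + 288) = 583 - 288*643 = 583 - 1*185184 = 583 - 185184 = -184601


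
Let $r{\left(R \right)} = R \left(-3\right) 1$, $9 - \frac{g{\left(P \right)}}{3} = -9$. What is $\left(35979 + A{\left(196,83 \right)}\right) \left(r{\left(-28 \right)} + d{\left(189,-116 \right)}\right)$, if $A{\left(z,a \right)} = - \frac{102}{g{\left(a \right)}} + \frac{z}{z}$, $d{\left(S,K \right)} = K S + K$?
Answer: $- \frac{7109418668}{9} \approx -7.8994 \cdot 10^{8}$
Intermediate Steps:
$g{\left(P \right)} = 54$ ($g{\left(P \right)} = 27 - -27 = 27 + 27 = 54$)
$d{\left(S,K \right)} = K + K S$
$r{\left(R \right)} = - 3 R$ ($r{\left(R \right)} = - 3 R 1 = - 3 R$)
$A{\left(z,a \right)} = - \frac{8}{9}$ ($A{\left(z,a \right)} = - \frac{102}{54} + \frac{z}{z} = \left(-102\right) \frac{1}{54} + 1 = - \frac{17}{9} + 1 = - \frac{8}{9}$)
$\left(35979 + A{\left(196,83 \right)}\right) \left(r{\left(-28 \right)} + d{\left(189,-116 \right)}\right) = \left(35979 - \frac{8}{9}\right) \left(\left(-3\right) \left(-28\right) - 116 \left(1 + 189\right)\right) = \frac{323803 \left(84 - 22040\right)}{9} = \frac{323803}{9} \left(-21956\right) = - \frac{7109418668}{9}$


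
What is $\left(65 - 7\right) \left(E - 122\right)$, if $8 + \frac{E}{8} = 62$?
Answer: $17980$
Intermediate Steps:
$E = 432$ ($E = -64 + 8 \cdot 62 = -64 + 496 = 432$)
$\left(65 - 7\right) \left(E - 122\right) = \left(65 - 7\right) \left(432 - 122\right) = 58 \cdot 310 = 17980$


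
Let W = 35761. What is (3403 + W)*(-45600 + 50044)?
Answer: 174044816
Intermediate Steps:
(3403 + W)*(-45600 + 50044) = (3403 + 35761)*(-45600 + 50044) = 39164*4444 = 174044816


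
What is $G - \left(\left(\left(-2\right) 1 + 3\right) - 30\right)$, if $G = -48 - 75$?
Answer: $-94$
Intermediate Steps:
$G = -123$ ($G = -48 - 75 = -123$)
$G - \left(\left(\left(-2\right) 1 + 3\right) - 30\right) = -123 - \left(\left(\left(-2\right) 1 + 3\right) - 30\right) = -123 - \left(\left(-2 + 3\right) - 30\right) = -123 - \left(1 - 30\right) = -123 - -29 = -123 + 29 = -94$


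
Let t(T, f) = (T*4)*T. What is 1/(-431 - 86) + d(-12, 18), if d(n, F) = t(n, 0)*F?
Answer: 5360255/517 ≈ 10368.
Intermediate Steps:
t(T, f) = 4*T² (t(T, f) = (4*T)*T = 4*T²)
d(n, F) = 4*F*n² (d(n, F) = (4*n²)*F = 4*F*n²)
1/(-431 - 86) + d(-12, 18) = 1/(-431 - 86) + 4*18*(-12)² = 1/(-517) + 4*18*144 = -1/517 + 10368 = 5360255/517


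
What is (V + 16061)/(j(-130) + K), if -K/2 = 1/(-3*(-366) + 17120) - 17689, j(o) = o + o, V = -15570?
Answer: 4472519/319889861 ≈ 0.013981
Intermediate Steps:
j(o) = 2*o
K = 322258201/9109 (K = -2*(1/(-3*(-366) + 17120) - 17689) = -2*(1/(1098 + 17120) - 17689) = -2*(1/18218 - 17689) = -2*(-322258201/18218) = 322258201/9109 ≈ 35378.)
(V + 16061)/(j(-130) + K) = (-15570 + 16061)/(2*(-130) + 322258201/9109) = 491/(-260 + 322258201/9109) = 491/(319889861/9109) = 491*(9109/319889861) = 4472519/319889861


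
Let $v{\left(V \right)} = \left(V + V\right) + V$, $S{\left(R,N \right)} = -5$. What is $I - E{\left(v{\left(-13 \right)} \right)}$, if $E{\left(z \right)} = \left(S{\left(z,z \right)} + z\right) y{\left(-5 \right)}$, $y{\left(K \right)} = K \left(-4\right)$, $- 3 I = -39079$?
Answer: $\frac{41719}{3} \approx 13906.0$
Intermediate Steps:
$I = \frac{39079}{3}$ ($I = \left(- \frac{1}{3}\right) \left(-39079\right) = \frac{39079}{3} \approx 13026.0$)
$v{\left(V \right)} = 3 V$ ($v{\left(V \right)} = 2 V + V = 3 V$)
$y{\left(K \right)} = - 4 K$
$E{\left(z \right)} = -100 + 20 z$ ($E{\left(z \right)} = \left(-5 + z\right) \left(\left(-4\right) \left(-5\right)\right) = \left(-5 + z\right) 20 = -100 + 20 z$)
$I - E{\left(v{\left(-13 \right)} \right)} = \frac{39079}{3} - \left(-100 + 20 \cdot 3 \left(-13\right)\right) = \frac{39079}{3} - \left(-100 + 20 \left(-39\right)\right) = \frac{39079}{3} - \left(-100 - 780\right) = \frac{39079}{3} - -880 = \frac{39079}{3} + 880 = \frac{41719}{3}$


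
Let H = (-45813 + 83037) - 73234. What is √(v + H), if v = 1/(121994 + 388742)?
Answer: I*√587078370822639/127684 ≈ 189.76*I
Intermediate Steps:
H = -36010 (H = 37224 - 73234 = -36010)
v = 1/510736 ≈ 1.9580e-6
√(v + H) = √(1/510736 - 36010) = √(-18391603359/510736) = I*√587078370822639/127684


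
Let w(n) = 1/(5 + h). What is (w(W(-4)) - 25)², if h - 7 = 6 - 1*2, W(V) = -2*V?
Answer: 159201/256 ≈ 621.88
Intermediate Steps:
h = 11 (h = 7 + (6 - 1*2) = 7 + (6 - 2) = 7 + 4 = 11)
w(n) = 1/16 (w(n) = 1/(5 + 11) = 1/16)
(w(W(-4)) - 25)² = (1/16 - 25)² = (-399/16)² = 159201/256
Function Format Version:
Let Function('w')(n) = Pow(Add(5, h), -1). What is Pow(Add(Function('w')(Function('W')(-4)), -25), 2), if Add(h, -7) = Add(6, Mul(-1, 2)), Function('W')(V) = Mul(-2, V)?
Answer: Rational(159201, 256) ≈ 621.88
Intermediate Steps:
h = 11 (h = Add(7, Add(6, Mul(-1, 2))) = Add(7, Add(6, -2)) = Add(7, 4) = 11)
Function('w')(n) = Rational(1, 16) (Function('w')(n) = Pow(Add(5, 11), -1) = Pow(16, -1) = Rational(1, 16))
Pow(Add(Function('w')(Function('W')(-4)), -25), 2) = Pow(Add(Rational(1, 16), -25), 2) = Pow(Rational(-399, 16), 2) = Rational(159201, 256)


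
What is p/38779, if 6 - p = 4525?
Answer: -4519/38779 ≈ -0.11653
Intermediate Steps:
p = -4519 (p = 6 - 1*4525 = 6 - 4525 = -4519)
p/38779 = -4519/38779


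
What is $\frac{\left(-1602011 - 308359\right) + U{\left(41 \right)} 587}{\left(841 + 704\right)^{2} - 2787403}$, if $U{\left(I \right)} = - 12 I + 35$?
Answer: $\frac{2178629}{400378} \approx 5.4414$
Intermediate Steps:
$U{\left(I \right)} = 35 - 12 I$
$\frac{\left(-1602011 - 308359\right) + U{\left(41 \right)} 587}{\left(841 + 704\right)^{2} - 2787403} = \frac{\left(-1602011 - 308359\right) + \left(35 - 492\right) 587}{\left(841 + 704\right)^{2} - 2787403} = \frac{\left(-1602011 - 308359\right) + \left(35 - 492\right) 587}{1545^{2} - 2787403} = \frac{-1910370 - 268259}{2387025 - 2787403} = \frac{-1910370 - 268259}{-400378} = \left(-2178629\right) \left(- \frac{1}{400378}\right) = \frac{2178629}{400378}$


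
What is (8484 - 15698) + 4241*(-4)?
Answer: -24178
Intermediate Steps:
(8484 - 15698) + 4241*(-4) = -7214 - 16964 = -24178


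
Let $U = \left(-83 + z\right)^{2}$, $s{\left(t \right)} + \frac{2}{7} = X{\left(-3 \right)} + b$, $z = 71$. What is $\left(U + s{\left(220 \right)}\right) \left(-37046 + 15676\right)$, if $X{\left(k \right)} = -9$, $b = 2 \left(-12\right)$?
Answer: $- \frac{16561750}{7} \approx -2.366 \cdot 10^{6}$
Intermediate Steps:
$b = -24$
$s{\left(t \right)} = - \frac{233}{7}$ ($s{\left(t \right)} = - \frac{2}{7} - 33 = - \frac{233}{7}$)
$U = 144$ ($U = \left(-83 + 71\right)^{2} = \left(-12\right)^{2} = 144$)
$\left(U + s{\left(220 \right)}\right) \left(-37046 + 15676\right) = \left(144 - \frac{233}{7}\right) \left(-37046 + 15676\right) = \frac{775}{7} \left(-21370\right) = - \frac{16561750}{7}$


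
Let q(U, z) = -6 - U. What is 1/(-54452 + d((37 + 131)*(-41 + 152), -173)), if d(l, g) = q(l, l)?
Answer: -1/73106 ≈ -1.3679e-5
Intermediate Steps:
d(l, g) = -6 - l
1/(-54452 + d((37 + 131)*(-41 + 152), -173)) = 1/(-54452 + (-6 - (37 + 131)*(-41 + 152))) = 1/(-54452 + (-6 - 168*111)) = 1/(-54452 + (-6 - 1*18648)) = 1/(-54452 + (-6 - 18648)) = 1/(-54452 - 18654) = 1/(-73106) = -1/73106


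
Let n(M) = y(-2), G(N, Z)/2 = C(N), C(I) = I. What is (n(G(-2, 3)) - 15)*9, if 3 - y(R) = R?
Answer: -90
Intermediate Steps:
G(N, Z) = 2*N
y(R) = 3 - R
n(M) = 5 (n(M) = 3 - 1*(-2) = 3 + 2 = 5)
(n(G(-2, 3)) - 15)*9 = (5 - 15)*9 = -10*9 = -90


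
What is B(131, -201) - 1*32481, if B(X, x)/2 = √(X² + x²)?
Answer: -32481 + 2*√57562 ≈ -32001.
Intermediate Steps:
B(X, x) = 2*√(X² + x²)
B(131, -201) - 1*32481 = 2*√(131² + (-201)²) - 1*32481 = 2*√(17161 + 40401) - 32481 = 2*√57562 - 32481 = -32481 + 2*√57562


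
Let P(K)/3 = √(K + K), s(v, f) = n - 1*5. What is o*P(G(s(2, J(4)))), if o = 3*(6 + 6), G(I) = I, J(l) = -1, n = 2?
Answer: 108*I*√6 ≈ 264.54*I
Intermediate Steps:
s(v, f) = -3 (s(v, f) = 2 - 1*5 = 2 - 5 = -3)
P(K) = 3*√2*√K (P(K) = 3*√(K + K) = 3*√(2*K) = 3*(√2*√K) = 3*√2*√K)
o = 36 (o = 3*12 = 36)
o*P(G(s(2, J(4)))) = 36*(3*√2*√(-3)) = 36*(3*√2*(I*√3)) = 36*(3*I*√6) = 108*I*√6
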